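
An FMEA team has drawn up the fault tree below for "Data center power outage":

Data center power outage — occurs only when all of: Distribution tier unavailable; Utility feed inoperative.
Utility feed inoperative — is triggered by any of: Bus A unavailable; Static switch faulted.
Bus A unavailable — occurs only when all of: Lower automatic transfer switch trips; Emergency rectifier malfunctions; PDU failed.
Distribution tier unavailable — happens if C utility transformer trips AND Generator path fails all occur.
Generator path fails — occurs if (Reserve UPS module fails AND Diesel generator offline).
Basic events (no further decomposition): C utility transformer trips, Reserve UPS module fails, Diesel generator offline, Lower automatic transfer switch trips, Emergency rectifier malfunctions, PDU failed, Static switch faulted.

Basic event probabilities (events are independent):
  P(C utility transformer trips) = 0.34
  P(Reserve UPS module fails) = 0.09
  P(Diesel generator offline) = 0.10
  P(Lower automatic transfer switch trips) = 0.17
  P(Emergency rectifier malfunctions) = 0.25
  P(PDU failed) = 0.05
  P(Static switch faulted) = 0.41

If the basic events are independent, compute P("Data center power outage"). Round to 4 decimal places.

P(Generator path fails) [AND] = 0.09 × 0.10 = 0.009000
P(Distribution tier unavailable) [AND] = 0.34 × 0.009000 = 0.003060
P(Bus A unavailable) [AND] = 0.17 × 0.25 × 0.05 = 0.002125
P(Utility feed inoperative) [OR] = 1 − (1−0.002125) × (1−0.41) = 0.411254
P(Data center power outage) [AND] = 0.003060 × 0.411254 = 0.001258
Rounded to 4 decimal places: P(Data center power outage) ≈ 0.0013.

0.0013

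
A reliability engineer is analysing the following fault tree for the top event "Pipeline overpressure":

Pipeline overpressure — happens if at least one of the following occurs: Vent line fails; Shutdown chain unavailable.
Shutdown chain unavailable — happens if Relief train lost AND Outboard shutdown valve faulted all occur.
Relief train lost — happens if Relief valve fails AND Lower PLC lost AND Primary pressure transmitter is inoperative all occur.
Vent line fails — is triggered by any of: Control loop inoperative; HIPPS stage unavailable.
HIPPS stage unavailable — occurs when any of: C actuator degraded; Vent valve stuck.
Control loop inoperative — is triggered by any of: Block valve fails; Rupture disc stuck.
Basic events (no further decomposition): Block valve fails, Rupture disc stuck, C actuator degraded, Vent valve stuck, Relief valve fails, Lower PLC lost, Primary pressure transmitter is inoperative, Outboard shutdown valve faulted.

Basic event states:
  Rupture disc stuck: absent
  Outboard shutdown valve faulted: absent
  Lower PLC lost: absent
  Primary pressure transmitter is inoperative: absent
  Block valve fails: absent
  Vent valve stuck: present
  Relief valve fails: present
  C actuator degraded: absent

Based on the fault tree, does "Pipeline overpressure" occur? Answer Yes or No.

Yes

Control loop inoperative [OR]: Block valve fails=not, Rupture disc stuck=not → no input occurs → does not occur.
HIPPS stage unavailable [OR]: C actuator degraded=not, Vent valve stuck=occurs → at least one input occurs → occurs.
Vent line fails [OR]: Control loop inoperative=not, HIPPS stage unavailable=occurs → at least one input occurs → occurs.
Relief train lost [AND]: Relief valve fails=occurs, Lower PLC lost=not, Primary pressure transmitter is inoperative=not → not all inputs occur → does not occur.
Shutdown chain unavailable [AND]: Relief train lost=not, Outboard shutdown valve faulted=not → not all inputs occur → does not occur.
Pipeline overpressure [OR]: Vent line fails=occurs, Shutdown chain unavailable=not → at least one input occurs → occurs.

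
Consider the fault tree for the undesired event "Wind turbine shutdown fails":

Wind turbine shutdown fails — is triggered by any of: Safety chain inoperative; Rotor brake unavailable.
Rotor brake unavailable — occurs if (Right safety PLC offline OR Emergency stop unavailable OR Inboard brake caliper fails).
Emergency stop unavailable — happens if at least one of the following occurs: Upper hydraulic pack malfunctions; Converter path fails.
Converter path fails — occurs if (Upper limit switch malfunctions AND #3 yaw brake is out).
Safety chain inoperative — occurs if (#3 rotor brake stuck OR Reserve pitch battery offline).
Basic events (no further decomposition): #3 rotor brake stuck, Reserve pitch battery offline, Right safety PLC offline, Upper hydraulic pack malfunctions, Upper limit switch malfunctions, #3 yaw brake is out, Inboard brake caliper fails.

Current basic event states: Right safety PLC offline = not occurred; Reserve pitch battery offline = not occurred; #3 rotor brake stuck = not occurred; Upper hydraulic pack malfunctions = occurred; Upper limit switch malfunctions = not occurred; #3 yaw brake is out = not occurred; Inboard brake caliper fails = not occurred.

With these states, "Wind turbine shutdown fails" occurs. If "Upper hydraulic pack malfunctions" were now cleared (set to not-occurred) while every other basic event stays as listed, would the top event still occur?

Counterfactual: set "Upper hydraulic pack malfunctions" to not occurred.
Safety chain inoperative [OR]: #3 rotor brake stuck=not, Reserve pitch battery offline=not → no input occurs → does not occur.
Converter path fails [AND]: Upper limit switch malfunctions=not, #3 yaw brake is out=not → not all inputs occur → does not occur.
Emergency stop unavailable [OR]: Upper hydraulic pack malfunctions=not, Converter path fails=not → no input occurs → does not occur.
Rotor brake unavailable [OR]: Right safety PLC offline=not, Emergency stop unavailable=not, Inboard brake caliper fails=not → no input occurs → does not occur.
Wind turbine shutdown fails [OR]: Safety chain inoperative=not, Rotor brake unavailable=not → no input occurs → does not occur.

No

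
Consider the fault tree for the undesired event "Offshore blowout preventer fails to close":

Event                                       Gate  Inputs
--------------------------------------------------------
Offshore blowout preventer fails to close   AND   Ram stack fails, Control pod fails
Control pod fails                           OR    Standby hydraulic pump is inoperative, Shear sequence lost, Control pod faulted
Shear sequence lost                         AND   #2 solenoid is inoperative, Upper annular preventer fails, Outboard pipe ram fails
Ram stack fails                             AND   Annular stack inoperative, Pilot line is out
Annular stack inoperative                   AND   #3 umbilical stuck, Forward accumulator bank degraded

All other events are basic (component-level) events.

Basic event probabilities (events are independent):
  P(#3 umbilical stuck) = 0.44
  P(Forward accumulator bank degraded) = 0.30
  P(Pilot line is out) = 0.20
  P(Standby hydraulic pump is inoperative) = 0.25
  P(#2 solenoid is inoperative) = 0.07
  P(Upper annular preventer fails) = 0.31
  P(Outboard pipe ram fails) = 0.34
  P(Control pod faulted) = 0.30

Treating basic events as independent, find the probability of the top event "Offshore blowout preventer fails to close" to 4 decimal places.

P(Annular stack inoperative) [AND] = 0.44 × 0.30 = 0.132000
P(Ram stack fails) [AND] = 0.132000 × 0.20 = 0.026400
P(Shear sequence lost) [AND] = 0.07 × 0.31 × 0.34 = 0.007378
P(Control pod fails) [OR] = 1 − (1−0.25) × (1−0.007378) × (1−0.30) = 0.478873
P(Offshore blowout preventer fails to close) [AND] = 0.026400 × 0.478873 = 0.012642
Rounded to 4 decimal places: P(Offshore blowout preventer fails to close) ≈ 0.0126.

0.0126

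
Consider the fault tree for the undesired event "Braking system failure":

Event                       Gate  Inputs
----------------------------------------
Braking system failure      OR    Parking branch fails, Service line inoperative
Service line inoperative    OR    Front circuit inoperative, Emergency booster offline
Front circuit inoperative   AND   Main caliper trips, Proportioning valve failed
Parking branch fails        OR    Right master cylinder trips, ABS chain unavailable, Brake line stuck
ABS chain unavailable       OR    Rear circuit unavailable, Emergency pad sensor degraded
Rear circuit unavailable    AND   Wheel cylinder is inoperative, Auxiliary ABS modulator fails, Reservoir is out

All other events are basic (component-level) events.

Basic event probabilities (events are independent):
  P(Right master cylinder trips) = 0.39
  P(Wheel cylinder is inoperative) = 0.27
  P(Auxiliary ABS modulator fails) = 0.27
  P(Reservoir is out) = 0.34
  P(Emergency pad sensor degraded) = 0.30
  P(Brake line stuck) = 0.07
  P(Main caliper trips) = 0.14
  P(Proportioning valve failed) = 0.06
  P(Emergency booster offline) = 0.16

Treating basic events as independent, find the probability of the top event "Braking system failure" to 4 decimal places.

0.6774

P(Rear circuit unavailable) [AND] = 0.27 × 0.27 × 0.34 = 0.024786
P(ABS chain unavailable) [OR] = 1 − (1−0.024786) × (1−0.30) = 0.317350
P(Parking branch fails) [OR] = 1 − (1−0.39) × (1−0.317350) × (1−0.07) = 0.612733
P(Front circuit inoperative) [AND] = 0.14 × 0.06 = 0.008400
P(Service line inoperative) [OR] = 1 − (1−0.008400) × (1−0.16) = 0.167056
P(Braking system failure) [OR] = 1 − (1−0.612733) × (1−0.167056) = 0.677428
Rounded to 4 decimal places: P(Braking system failure) ≈ 0.6774.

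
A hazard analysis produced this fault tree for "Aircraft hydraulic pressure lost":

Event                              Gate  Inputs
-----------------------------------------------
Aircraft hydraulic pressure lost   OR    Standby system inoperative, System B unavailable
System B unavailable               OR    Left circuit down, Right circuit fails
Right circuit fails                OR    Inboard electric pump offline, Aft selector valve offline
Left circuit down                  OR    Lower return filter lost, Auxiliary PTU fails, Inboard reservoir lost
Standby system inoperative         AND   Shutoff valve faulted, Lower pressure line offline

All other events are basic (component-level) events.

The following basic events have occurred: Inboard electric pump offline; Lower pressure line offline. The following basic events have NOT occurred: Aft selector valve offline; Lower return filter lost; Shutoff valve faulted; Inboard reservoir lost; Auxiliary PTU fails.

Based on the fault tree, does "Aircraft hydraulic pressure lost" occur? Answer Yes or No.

Standby system inoperative [AND]: Shutoff valve faulted=not, Lower pressure line offline=occurs → not all inputs occur → does not occur.
Left circuit down [OR]: Lower return filter lost=not, Auxiliary PTU fails=not, Inboard reservoir lost=not → no input occurs → does not occur.
Right circuit fails [OR]: Inboard electric pump offline=occurs, Aft selector valve offline=not → at least one input occurs → occurs.
System B unavailable [OR]: Left circuit down=not, Right circuit fails=occurs → at least one input occurs → occurs.
Aircraft hydraulic pressure lost [OR]: Standby system inoperative=not, System B unavailable=occurs → at least one input occurs → occurs.

Yes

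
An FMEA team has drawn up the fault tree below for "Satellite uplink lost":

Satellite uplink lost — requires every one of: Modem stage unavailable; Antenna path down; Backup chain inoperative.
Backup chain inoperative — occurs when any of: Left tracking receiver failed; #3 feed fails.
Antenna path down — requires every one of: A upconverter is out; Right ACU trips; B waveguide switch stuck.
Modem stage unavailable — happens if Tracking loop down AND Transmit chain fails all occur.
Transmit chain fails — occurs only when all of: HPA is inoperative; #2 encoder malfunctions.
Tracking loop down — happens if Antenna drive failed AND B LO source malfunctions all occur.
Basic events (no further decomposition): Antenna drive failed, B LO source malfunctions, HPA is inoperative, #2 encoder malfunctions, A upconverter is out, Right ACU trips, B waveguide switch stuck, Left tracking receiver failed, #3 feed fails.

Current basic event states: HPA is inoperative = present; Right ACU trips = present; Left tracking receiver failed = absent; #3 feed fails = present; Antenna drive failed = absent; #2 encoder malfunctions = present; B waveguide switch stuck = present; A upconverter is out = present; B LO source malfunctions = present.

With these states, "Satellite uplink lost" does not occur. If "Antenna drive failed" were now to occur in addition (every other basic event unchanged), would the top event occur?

Yes

Counterfactual: set "Antenna drive failed" to occurred.
Tracking loop down [AND]: Antenna drive failed=occurs, B LO source malfunctions=occurs → all inputs occur → occurs.
Transmit chain fails [AND]: HPA is inoperative=occurs, #2 encoder malfunctions=occurs → all inputs occur → occurs.
Modem stage unavailable [AND]: Tracking loop down=occurs, Transmit chain fails=occurs → all inputs occur → occurs.
Antenna path down [AND]: A upconverter is out=occurs, Right ACU trips=occurs, B waveguide switch stuck=occurs → all inputs occur → occurs.
Backup chain inoperative [OR]: Left tracking receiver failed=not, #3 feed fails=occurs → at least one input occurs → occurs.
Satellite uplink lost [AND]: Modem stage unavailable=occurs, Antenna path down=occurs, Backup chain inoperative=occurs → all inputs occur → occurs.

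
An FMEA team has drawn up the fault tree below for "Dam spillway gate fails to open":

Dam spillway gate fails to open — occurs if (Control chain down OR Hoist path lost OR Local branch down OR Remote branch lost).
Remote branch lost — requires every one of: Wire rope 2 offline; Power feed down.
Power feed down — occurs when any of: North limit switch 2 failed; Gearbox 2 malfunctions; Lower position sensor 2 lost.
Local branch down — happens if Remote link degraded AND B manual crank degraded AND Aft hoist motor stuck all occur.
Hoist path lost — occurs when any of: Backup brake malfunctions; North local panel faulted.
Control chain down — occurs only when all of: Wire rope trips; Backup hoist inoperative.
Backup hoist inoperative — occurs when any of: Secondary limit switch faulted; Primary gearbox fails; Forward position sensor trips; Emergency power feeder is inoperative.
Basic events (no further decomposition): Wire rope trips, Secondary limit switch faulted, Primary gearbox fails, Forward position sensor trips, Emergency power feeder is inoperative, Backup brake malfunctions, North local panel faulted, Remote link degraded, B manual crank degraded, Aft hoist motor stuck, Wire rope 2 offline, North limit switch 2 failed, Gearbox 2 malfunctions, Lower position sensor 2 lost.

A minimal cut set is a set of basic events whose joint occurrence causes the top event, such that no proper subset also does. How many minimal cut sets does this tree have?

Backup hoist inoperative [OR]: union of children's cut sets → 4 cut set(s).
Control chain down [AND]: one cut set from each child combined → 1 × 4 = 4 cut set(s).
Hoist path lost [OR]: union of children's cut sets → 2 cut set(s).
Local branch down [AND]: one cut set from each child combined → 1 × 1 × 1 = 1 cut set(s).
Power feed down [OR]: union of children's cut sets → 3 cut set(s).
Remote branch lost [AND]: one cut set from each child combined → 1 × 3 = 3 cut set(s).
Dam spillway gate fails to open [OR]: union of children's cut sets → 10 cut set(s).
Minimal cut sets: {Secondary limit switch faulted, Wire rope trips}; {Primary gearbox fails, Wire rope trips}; {Forward position sensor trips, Wire rope trips}; {Emergency power feeder is inoperative, Wire rope trips}; {Backup brake malfunctions}; {North local panel faulted}; {Aft hoist motor stuck, B manual crank degraded, Remote link degraded}; {North limit switch 2 failed, Wire rope 2 offline}; {Gearbox 2 malfunctions, Wire rope 2 offline}; {Lower position sensor 2 lost, Wire rope 2 offline}.

10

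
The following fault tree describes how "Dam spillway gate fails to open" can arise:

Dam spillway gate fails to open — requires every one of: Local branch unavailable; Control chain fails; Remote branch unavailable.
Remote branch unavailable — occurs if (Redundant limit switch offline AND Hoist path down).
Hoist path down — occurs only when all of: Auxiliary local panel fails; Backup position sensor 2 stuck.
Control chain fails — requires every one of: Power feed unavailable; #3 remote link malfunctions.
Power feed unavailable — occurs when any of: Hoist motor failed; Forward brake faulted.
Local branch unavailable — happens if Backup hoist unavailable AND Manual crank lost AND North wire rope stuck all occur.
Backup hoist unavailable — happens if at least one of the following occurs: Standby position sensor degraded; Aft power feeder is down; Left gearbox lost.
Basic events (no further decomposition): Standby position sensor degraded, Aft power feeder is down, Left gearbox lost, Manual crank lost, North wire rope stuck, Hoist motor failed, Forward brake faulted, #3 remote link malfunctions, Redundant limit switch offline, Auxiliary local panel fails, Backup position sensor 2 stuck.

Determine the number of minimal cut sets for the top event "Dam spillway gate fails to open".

6

Backup hoist unavailable [OR]: union of children's cut sets → 3 cut set(s).
Local branch unavailable [AND]: one cut set from each child combined → 3 × 1 × 1 = 3 cut set(s).
Power feed unavailable [OR]: union of children's cut sets → 2 cut set(s).
Control chain fails [AND]: one cut set from each child combined → 2 × 1 = 2 cut set(s).
Hoist path down [AND]: one cut set from each child combined → 1 × 1 = 1 cut set(s).
Remote branch unavailable [AND]: one cut set from each child combined → 1 × 1 = 1 cut set(s).
Dam spillway gate fails to open [AND]: one cut set from each child combined → 3 × 2 × 1 = 6 cut set(s).
Minimal cut sets: {#3 remote link malfunctions, Auxiliary local panel fails, Backup position sensor 2 stuck, Hoist motor failed, Manual crank lost, North wire rope stuck, Redundant limit switch offline, Standby position sensor degraded}; {#3 remote link malfunctions, Auxiliary local panel fails, Backup position sensor 2 stuck, Forward brake faulted, Manual crank lost, North wire rope stuck, Redundant limit switch offline, Standby position sensor degraded}; {#3 remote link malfunctions, Aft power feeder is down, Auxiliary local panel fails, Backup position sensor 2 stuck, Hoist motor failed, Manual crank lost, North wire rope stuck, Redundant limit switch offline}; {#3 remote link malfunctions, Aft power feeder is down, Auxiliary local panel fails, Backup position sensor 2 stuck, Forward brake faulted, Manual crank lost, North wire rope stuck, Redundant limit switch offline}; {#3 remote link malfunctions, Auxiliary local panel fails, Backup position sensor 2 stuck, Hoist motor failed, Left gearbox lost, Manual crank lost, North wire rope stuck, Redundant limit switch offline}; {#3 remote link malfunctions, Auxiliary local panel fails, Backup position sensor 2 stuck, Forward brake faulted, Left gearbox lost, Manual crank lost, North wire rope stuck, Redundant limit switch offline}.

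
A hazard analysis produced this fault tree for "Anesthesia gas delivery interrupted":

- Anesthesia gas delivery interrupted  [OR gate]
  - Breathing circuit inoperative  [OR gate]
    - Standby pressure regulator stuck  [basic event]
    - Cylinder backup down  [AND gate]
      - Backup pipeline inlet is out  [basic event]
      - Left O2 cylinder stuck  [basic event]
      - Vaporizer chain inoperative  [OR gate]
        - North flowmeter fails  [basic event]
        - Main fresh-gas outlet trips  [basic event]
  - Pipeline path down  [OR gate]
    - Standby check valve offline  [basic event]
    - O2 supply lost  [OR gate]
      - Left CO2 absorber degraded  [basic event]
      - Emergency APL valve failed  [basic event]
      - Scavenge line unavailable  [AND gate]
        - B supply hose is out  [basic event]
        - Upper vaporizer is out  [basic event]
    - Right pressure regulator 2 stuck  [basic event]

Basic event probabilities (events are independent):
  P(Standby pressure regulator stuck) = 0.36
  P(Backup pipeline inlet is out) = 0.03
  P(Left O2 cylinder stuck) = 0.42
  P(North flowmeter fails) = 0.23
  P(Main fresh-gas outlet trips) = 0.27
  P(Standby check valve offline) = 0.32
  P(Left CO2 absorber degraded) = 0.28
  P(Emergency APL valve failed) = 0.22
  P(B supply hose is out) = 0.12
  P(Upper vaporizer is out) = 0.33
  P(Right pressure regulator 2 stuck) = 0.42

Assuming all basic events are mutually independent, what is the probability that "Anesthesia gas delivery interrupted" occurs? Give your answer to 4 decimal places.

0.8646

P(Vaporizer chain inoperative) [OR] = 1 − (1−0.23) × (1−0.27) = 0.437900
P(Cylinder backup down) [AND] = 0.03 × 0.42 × 0.437900 = 0.005518
P(Breathing circuit inoperative) [OR] = 1 − (1−0.36) × (1−0.005518) = 0.363532
P(Scavenge line unavailable) [AND] = 0.12 × 0.33 = 0.039600
P(O2 supply lost) [OR] = 1 − (1−0.28) × (1−0.22) × (1−0.039600) = 0.460639
P(Pipeline path down) [OR] = 1 − (1−0.32) × (1−0.460639) × (1−0.42) = 0.787276
P(Anesthesia gas delivery interrupted) [OR] = 1 − (1−0.363532) × (1−0.787276) = 0.864608
Rounded to 4 decimal places: P(Anesthesia gas delivery interrupted) ≈ 0.8646.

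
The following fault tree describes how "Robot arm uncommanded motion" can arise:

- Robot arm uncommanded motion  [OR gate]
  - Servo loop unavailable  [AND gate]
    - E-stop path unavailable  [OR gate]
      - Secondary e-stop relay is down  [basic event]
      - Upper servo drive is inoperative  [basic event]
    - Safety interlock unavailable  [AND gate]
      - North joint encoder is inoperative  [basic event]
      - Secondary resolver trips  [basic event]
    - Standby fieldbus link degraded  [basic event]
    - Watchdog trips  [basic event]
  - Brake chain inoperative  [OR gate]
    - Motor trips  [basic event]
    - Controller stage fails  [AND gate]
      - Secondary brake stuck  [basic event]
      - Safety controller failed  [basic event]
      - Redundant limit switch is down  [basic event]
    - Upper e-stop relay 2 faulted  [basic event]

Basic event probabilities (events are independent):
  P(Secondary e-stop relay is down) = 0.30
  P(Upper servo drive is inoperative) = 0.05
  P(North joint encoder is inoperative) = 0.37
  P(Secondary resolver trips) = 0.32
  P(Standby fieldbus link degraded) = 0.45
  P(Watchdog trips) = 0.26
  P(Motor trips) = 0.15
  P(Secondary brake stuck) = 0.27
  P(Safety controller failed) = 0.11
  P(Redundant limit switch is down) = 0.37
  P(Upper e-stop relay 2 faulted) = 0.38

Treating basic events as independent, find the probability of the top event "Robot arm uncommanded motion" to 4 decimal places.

0.4812

P(E-stop path unavailable) [OR] = 1 − (1−0.30) × (1−0.05) = 0.335000
P(Safety interlock unavailable) [AND] = 0.37 × 0.32 = 0.118400
P(Servo loop unavailable) [AND] = 0.335000 × 0.118400 × 0.45 × 0.26 = 0.004641
P(Controller stage fails) [AND] = 0.27 × 0.11 × 0.37 = 0.010989
P(Brake chain inoperative) [OR] = 1 − (1−0.15) × (1−0.010989) × (1−0.38) = 0.478791
P(Robot arm uncommanded motion) [OR] = 1 − (1−0.004641) × (1−0.478791) = 0.481210
Rounded to 4 decimal places: P(Robot arm uncommanded motion) ≈ 0.4812.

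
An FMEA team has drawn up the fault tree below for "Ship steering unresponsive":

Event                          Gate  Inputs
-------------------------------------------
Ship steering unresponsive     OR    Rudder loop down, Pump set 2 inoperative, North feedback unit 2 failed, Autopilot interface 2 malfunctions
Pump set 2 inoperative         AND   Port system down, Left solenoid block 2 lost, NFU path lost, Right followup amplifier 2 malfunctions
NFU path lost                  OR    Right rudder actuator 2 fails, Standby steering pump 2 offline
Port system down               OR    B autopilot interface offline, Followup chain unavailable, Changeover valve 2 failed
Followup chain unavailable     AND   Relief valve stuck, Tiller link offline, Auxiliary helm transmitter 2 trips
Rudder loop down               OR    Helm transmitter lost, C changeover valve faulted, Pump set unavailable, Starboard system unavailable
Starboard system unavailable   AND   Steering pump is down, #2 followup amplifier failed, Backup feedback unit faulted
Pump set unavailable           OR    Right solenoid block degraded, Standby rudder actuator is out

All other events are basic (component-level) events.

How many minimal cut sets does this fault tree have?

13

Pump set unavailable [OR]: union of children's cut sets → 2 cut set(s).
Starboard system unavailable [AND]: one cut set from each child combined → 1 × 1 × 1 = 1 cut set(s).
Rudder loop down [OR]: union of children's cut sets → 5 cut set(s).
Followup chain unavailable [AND]: one cut set from each child combined → 1 × 1 × 1 = 1 cut set(s).
Port system down [OR]: union of children's cut sets → 3 cut set(s).
NFU path lost [OR]: union of children's cut sets → 2 cut set(s).
Pump set 2 inoperative [AND]: one cut set from each child combined → 3 × 1 × 2 × 1 = 6 cut set(s).
Ship steering unresponsive [OR]: union of children's cut sets → 13 cut set(s).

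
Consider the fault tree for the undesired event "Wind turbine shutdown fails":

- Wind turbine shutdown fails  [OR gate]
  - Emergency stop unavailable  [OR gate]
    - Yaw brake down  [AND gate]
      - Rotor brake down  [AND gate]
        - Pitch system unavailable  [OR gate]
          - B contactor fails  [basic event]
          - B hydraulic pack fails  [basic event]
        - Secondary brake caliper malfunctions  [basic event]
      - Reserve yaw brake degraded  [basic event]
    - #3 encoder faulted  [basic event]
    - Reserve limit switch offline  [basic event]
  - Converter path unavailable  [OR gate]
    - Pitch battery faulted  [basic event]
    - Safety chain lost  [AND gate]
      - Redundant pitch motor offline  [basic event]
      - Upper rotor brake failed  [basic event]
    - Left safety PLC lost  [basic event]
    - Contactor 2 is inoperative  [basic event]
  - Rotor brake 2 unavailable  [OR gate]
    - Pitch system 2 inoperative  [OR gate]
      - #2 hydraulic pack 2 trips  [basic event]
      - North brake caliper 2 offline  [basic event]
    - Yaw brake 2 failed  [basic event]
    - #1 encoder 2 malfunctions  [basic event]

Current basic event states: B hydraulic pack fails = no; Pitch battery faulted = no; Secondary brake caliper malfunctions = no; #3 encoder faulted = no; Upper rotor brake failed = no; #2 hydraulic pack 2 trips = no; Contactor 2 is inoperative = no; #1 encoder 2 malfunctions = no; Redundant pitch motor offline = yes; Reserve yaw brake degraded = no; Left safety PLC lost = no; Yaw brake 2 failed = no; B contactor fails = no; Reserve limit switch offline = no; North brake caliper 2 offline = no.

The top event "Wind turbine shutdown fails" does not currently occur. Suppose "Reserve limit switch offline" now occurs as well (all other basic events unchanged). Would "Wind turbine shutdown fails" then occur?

Yes

Counterfactual: set "Reserve limit switch offline" to occurred.
Pitch system unavailable [OR]: B contactor fails=not, B hydraulic pack fails=not → no input occurs → does not occur.
Rotor brake down [AND]: Pitch system unavailable=not, Secondary brake caliper malfunctions=not → not all inputs occur → does not occur.
Yaw brake down [AND]: Rotor brake down=not, Reserve yaw brake degraded=not → not all inputs occur → does not occur.
Emergency stop unavailable [OR]: Yaw brake down=not, #3 encoder faulted=not, Reserve limit switch offline=occurs → at least one input occurs → occurs.
Safety chain lost [AND]: Redundant pitch motor offline=occurs, Upper rotor brake failed=not → not all inputs occur → does not occur.
Converter path unavailable [OR]: Pitch battery faulted=not, Safety chain lost=not, Left safety PLC lost=not, Contactor 2 is inoperative=not → no input occurs → does not occur.
Pitch system 2 inoperative [OR]: #2 hydraulic pack 2 trips=not, North brake caliper 2 offline=not → no input occurs → does not occur.
Rotor brake 2 unavailable [OR]: Pitch system 2 inoperative=not, Yaw brake 2 failed=not, #1 encoder 2 malfunctions=not → no input occurs → does not occur.
Wind turbine shutdown fails [OR]: Emergency stop unavailable=occurs, Converter path unavailable=not, Rotor brake 2 unavailable=not → at least one input occurs → occurs.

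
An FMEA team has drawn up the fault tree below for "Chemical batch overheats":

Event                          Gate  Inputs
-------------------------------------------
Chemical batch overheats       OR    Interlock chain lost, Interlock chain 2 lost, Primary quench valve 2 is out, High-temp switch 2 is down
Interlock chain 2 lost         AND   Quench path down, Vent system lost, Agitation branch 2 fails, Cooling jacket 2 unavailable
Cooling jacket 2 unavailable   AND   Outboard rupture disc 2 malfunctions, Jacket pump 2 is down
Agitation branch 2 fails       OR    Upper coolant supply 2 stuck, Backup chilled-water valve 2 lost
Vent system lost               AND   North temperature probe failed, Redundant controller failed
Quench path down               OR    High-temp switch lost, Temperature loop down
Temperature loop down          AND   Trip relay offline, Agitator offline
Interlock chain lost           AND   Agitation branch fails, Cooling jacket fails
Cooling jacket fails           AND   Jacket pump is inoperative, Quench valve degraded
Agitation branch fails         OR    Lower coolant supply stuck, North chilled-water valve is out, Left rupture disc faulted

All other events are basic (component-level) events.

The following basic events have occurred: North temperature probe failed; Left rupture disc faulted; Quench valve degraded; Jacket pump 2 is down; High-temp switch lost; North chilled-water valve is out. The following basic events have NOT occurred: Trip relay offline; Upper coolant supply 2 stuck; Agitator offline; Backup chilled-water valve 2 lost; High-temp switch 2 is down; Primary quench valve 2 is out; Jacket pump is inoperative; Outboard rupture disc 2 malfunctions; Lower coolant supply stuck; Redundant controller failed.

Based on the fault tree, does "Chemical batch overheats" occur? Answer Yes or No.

No

Agitation branch fails [OR]: Lower coolant supply stuck=not, North chilled-water valve is out=occurs, Left rupture disc faulted=occurs → at least one input occurs → occurs.
Cooling jacket fails [AND]: Jacket pump is inoperative=not, Quench valve degraded=occurs → not all inputs occur → does not occur.
Interlock chain lost [AND]: Agitation branch fails=occurs, Cooling jacket fails=not → not all inputs occur → does not occur.
Temperature loop down [AND]: Trip relay offline=not, Agitator offline=not → not all inputs occur → does not occur.
Quench path down [OR]: High-temp switch lost=occurs, Temperature loop down=not → at least one input occurs → occurs.
Vent system lost [AND]: North temperature probe failed=occurs, Redundant controller failed=not → not all inputs occur → does not occur.
Agitation branch 2 fails [OR]: Upper coolant supply 2 stuck=not, Backup chilled-water valve 2 lost=not → no input occurs → does not occur.
Cooling jacket 2 unavailable [AND]: Outboard rupture disc 2 malfunctions=not, Jacket pump 2 is down=occurs → not all inputs occur → does not occur.
Interlock chain 2 lost [AND]: Quench path down=occurs, Vent system lost=not, Agitation branch 2 fails=not, Cooling jacket 2 unavailable=not → not all inputs occur → does not occur.
Chemical batch overheats [OR]: Interlock chain lost=not, Interlock chain 2 lost=not, Primary quench valve 2 is out=not, High-temp switch 2 is down=not → no input occurs → does not occur.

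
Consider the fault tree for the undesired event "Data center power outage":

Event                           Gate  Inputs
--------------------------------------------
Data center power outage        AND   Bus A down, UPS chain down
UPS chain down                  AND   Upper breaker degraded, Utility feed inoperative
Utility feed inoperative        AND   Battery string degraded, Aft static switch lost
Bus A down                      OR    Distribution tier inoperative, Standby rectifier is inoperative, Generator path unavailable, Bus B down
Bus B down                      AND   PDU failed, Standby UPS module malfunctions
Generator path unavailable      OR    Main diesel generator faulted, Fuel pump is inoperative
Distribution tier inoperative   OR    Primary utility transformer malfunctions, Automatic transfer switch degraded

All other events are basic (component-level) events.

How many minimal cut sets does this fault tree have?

Distribution tier inoperative [OR]: union of children's cut sets → 2 cut set(s).
Generator path unavailable [OR]: union of children's cut sets → 2 cut set(s).
Bus B down [AND]: one cut set from each child combined → 1 × 1 = 1 cut set(s).
Bus A down [OR]: union of children's cut sets → 6 cut set(s).
Utility feed inoperative [AND]: one cut set from each child combined → 1 × 1 = 1 cut set(s).
UPS chain down [AND]: one cut set from each child combined → 1 × 1 = 1 cut set(s).
Data center power outage [AND]: one cut set from each child combined → 6 × 1 = 6 cut set(s).
Minimal cut sets: {Aft static switch lost, Battery string degraded, Primary utility transformer malfunctions, Upper breaker degraded}; {Aft static switch lost, Automatic transfer switch degraded, Battery string degraded, Upper breaker degraded}; {Aft static switch lost, Battery string degraded, Standby rectifier is inoperative, Upper breaker degraded}; {Aft static switch lost, Battery string degraded, Main diesel generator faulted, Upper breaker degraded}; {Aft static switch lost, Battery string degraded, Fuel pump is inoperative, Upper breaker degraded}; {Aft static switch lost, Battery string degraded, PDU failed, Standby UPS module malfunctions, Upper breaker degraded}.

6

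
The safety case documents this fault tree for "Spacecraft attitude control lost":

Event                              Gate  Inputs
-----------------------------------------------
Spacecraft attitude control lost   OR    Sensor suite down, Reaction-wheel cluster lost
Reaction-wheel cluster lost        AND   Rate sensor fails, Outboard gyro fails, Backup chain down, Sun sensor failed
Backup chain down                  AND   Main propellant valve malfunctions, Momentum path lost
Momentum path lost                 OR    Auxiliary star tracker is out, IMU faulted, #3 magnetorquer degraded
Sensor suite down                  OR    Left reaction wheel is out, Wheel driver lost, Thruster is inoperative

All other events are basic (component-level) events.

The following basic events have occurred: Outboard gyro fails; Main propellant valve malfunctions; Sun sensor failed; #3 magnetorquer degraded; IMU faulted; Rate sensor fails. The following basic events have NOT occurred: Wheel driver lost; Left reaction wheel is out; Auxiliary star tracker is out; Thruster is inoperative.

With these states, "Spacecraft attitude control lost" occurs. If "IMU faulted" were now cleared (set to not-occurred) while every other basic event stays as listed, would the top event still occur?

Counterfactual: set "IMU faulted" to not occurred.
Sensor suite down [OR]: Left reaction wheel is out=not, Wheel driver lost=not, Thruster is inoperative=not → no input occurs → does not occur.
Momentum path lost [OR]: Auxiliary star tracker is out=not, IMU faulted=not, #3 magnetorquer degraded=occurs → at least one input occurs → occurs.
Backup chain down [AND]: Main propellant valve malfunctions=occurs, Momentum path lost=occurs → all inputs occur → occurs.
Reaction-wheel cluster lost [AND]: Rate sensor fails=occurs, Outboard gyro fails=occurs, Backup chain down=occurs, Sun sensor failed=occurs → all inputs occur → occurs.
Spacecraft attitude control lost [OR]: Sensor suite down=not, Reaction-wheel cluster lost=occurs → at least one input occurs → occurs.

Yes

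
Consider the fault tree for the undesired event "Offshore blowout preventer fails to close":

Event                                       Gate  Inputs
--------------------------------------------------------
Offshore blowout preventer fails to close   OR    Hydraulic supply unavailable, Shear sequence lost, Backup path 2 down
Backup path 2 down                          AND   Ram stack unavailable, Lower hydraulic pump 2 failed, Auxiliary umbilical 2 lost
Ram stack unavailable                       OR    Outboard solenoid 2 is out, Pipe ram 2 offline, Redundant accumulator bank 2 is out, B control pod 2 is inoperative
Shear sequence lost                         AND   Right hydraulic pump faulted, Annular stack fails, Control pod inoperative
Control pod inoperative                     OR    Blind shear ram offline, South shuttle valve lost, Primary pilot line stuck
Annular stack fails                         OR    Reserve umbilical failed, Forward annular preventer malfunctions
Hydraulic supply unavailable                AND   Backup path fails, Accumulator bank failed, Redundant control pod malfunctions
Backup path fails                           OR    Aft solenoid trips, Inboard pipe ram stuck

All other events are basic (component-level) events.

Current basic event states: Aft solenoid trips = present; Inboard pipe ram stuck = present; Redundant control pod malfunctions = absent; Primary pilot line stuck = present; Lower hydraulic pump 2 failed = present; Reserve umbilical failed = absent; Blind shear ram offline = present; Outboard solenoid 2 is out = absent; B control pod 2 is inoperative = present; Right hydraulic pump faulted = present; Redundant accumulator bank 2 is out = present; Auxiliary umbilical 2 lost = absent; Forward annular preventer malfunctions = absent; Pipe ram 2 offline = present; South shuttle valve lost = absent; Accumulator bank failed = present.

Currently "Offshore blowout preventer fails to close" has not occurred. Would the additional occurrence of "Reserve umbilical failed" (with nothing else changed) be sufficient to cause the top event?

Yes

Counterfactual: set "Reserve umbilical failed" to occurred.
Backup path fails [OR]: Aft solenoid trips=occurs, Inboard pipe ram stuck=occurs → at least one input occurs → occurs.
Hydraulic supply unavailable [AND]: Backup path fails=occurs, Accumulator bank failed=occurs, Redundant control pod malfunctions=not → not all inputs occur → does not occur.
Annular stack fails [OR]: Reserve umbilical failed=occurs, Forward annular preventer malfunctions=not → at least one input occurs → occurs.
Control pod inoperative [OR]: Blind shear ram offline=occurs, South shuttle valve lost=not, Primary pilot line stuck=occurs → at least one input occurs → occurs.
Shear sequence lost [AND]: Right hydraulic pump faulted=occurs, Annular stack fails=occurs, Control pod inoperative=occurs → all inputs occur → occurs.
Ram stack unavailable [OR]: Outboard solenoid 2 is out=not, Pipe ram 2 offline=occurs, Redundant accumulator bank 2 is out=occurs, B control pod 2 is inoperative=occurs → at least one input occurs → occurs.
Backup path 2 down [AND]: Ram stack unavailable=occurs, Lower hydraulic pump 2 failed=occurs, Auxiliary umbilical 2 lost=not → not all inputs occur → does not occur.
Offshore blowout preventer fails to close [OR]: Hydraulic supply unavailable=not, Shear sequence lost=occurs, Backup path 2 down=not → at least one input occurs → occurs.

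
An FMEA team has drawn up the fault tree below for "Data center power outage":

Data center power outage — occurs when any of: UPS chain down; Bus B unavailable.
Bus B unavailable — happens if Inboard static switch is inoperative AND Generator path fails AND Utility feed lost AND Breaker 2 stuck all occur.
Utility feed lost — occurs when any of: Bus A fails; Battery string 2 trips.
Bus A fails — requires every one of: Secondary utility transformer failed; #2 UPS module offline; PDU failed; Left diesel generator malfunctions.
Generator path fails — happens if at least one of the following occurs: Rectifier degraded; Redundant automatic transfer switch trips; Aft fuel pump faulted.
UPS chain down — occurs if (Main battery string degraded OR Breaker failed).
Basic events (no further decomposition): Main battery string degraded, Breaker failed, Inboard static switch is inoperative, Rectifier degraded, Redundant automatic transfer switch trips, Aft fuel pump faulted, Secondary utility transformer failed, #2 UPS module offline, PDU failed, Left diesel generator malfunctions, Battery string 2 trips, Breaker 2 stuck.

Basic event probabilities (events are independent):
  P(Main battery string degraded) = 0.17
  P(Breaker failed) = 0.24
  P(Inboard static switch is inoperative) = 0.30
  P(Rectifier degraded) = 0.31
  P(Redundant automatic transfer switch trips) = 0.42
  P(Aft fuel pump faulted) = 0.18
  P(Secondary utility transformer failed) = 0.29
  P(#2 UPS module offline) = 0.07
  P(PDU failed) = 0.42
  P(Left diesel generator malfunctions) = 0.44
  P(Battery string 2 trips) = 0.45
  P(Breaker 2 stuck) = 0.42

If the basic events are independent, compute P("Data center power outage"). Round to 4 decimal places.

0.3933

P(UPS chain down) [OR] = 1 − (1−0.17) × (1−0.24) = 0.369200
P(Generator path fails) [OR] = 1 − (1−0.31) × (1−0.42) × (1−0.18) = 0.671836
P(Bus A fails) [AND] = 0.29 × 0.07 × 0.42 × 0.44 = 0.003751
P(Utility feed lost) [OR] = 1 − (1−0.003751) × (1−0.45) = 0.452063
P(Bus B unavailable) [AND] = 0.30 × 0.671836 × 0.452063 × 0.42 = 0.038268
P(Data center power outage) [OR] = 1 − (1−0.369200) × (1−0.038268) = 0.393339
Rounded to 4 decimal places: P(Data center power outage) ≈ 0.3933.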